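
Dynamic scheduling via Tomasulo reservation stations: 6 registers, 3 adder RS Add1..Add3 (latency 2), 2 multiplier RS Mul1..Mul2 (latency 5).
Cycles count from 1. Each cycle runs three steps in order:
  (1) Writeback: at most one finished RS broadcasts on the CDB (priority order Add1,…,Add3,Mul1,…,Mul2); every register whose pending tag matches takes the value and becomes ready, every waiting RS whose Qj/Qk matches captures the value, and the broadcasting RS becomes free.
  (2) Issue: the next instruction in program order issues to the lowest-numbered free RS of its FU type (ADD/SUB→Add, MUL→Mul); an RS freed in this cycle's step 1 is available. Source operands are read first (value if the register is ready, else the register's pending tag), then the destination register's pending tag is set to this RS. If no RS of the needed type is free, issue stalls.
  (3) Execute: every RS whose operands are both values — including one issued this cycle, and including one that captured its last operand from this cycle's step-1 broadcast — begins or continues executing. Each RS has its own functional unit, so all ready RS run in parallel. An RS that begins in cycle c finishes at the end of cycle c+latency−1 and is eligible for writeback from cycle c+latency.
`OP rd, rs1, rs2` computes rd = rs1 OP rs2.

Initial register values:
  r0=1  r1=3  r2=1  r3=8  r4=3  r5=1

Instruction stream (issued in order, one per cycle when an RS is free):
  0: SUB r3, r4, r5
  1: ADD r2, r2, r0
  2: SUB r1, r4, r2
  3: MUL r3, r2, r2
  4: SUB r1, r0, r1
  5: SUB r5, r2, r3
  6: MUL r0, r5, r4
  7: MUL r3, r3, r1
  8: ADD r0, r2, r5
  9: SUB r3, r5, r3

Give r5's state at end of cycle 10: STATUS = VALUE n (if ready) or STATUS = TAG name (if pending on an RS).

STATUS = TAG Add1

cycle 1: issue SUB r3<-Add1 // r0:1,r1:3,r2:1,r3:Add1,r4:3,r5:1
cycle 2: issue ADD r2<-Add2 // r0:1,r1:3,r2:Add2,r3:Add1,r4:3,r5:1
cycle 3: CDB Add1=2; issue SUB r1<-Add1 // r0:1,r1:Add1,r2:Add2,r3:2,r4:3,r5:1
cycle 4: CDB Add2=2; issue MUL r3<-Mul1 // r0:1,r1:Add1,r2:2,r3:Mul1,r4:3,r5:1
cycle 5: issue SUB r1<-Add2 // r0:1,r1:Add2,r2:2,r3:Mul1,r4:3,r5:1
cycle 6: CDB Add1=1; issue SUB r5<-Add1 // r0:1,r1:Add2,r2:2,r3:Mul1,r4:3,r5:Add1
cycle 7: issue MUL r0<-Mul2 // r0:Mul2,r1:Add2,r2:2,r3:Mul1,r4:3,r5:Add1
cycle 8: CDB Add2=0; stall // r0:Mul2,r1:0,r2:2,r3:Mul1,r4:3,r5:Add1
cycle 9: CDB Mul1=4; issue MUL r3<-Mul1 // r0:Mul2,r1:0,r2:2,r3:Mul1,r4:3,r5:Add1
cycle 10: issue ADD r0<-Add2 // r0:Add2,r1:0,r2:2,r3:Mul1,r4:3,r5:Add1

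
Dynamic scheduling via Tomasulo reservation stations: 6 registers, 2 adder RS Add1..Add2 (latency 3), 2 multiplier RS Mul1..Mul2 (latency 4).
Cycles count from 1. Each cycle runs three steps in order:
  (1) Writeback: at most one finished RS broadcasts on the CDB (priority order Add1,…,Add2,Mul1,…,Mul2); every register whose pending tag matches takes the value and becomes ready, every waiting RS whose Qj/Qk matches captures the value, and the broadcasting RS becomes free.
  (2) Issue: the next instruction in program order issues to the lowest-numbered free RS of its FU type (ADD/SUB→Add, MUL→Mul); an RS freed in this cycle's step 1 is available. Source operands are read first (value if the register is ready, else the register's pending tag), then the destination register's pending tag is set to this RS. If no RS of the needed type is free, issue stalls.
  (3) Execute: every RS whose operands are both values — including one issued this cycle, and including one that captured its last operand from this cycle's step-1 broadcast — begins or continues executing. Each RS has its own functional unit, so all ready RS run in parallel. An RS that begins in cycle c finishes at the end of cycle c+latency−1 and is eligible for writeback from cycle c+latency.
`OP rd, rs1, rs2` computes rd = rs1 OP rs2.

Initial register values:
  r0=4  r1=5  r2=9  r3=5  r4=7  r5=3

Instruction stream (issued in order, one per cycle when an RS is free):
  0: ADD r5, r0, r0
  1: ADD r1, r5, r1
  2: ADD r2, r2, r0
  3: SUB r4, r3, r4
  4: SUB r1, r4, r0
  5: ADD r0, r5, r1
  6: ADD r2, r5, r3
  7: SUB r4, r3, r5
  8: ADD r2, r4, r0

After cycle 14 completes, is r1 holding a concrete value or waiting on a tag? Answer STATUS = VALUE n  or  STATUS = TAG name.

STATUS = VALUE -6

  c1: issue ADD r5<-Add1  regs: r0:4,r1:5,r2:9,r3:5,r4:7,r5:Add1
  c2: issue ADD r1<-Add2  regs: r0:4,r1:Add2,r2:9,r3:5,r4:7,r5:Add1
  c3: stall  regs: r0:4,r1:Add2,r2:9,r3:5,r4:7,r5:Add1
  c4: CDB Add1=8; issue ADD r2<-Add1  regs: r0:4,r1:Add2,r2:Add1,r3:5,r4:7,r5:8
  c5: stall  regs: r0:4,r1:Add2,r2:Add1,r3:5,r4:7,r5:8
  c6: stall  regs: r0:4,r1:Add2,r2:Add1,r3:5,r4:7,r5:8
  c7: CDB Add1=13; issue SUB r4<-Add1  regs: r0:4,r1:Add2,r2:13,r3:5,r4:Add1,r5:8
  c8: CDB Add2=13; issue SUB r1<-Add2  regs: r0:4,r1:Add2,r2:13,r3:5,r4:Add1,r5:8
  c9: stall  regs: r0:4,r1:Add2,r2:13,r3:5,r4:Add1,r5:8
  c10: CDB Add1=-2; issue ADD r0<-Add1  regs: r0:Add1,r1:Add2,r2:13,r3:5,r4:-2,r5:8
  c11: stall  regs: r0:Add1,r1:Add2,r2:13,r3:5,r4:-2,r5:8
  c12: stall  regs: r0:Add1,r1:Add2,r2:13,r3:5,r4:-2,r5:8
  c13: CDB Add2=-6; issue ADD r2<-Add2  regs: r0:Add1,r1:-6,r2:Add2,r3:5,r4:-2,r5:8
  c14: stall  regs: r0:Add1,r1:-6,r2:Add2,r3:5,r4:-2,r5:8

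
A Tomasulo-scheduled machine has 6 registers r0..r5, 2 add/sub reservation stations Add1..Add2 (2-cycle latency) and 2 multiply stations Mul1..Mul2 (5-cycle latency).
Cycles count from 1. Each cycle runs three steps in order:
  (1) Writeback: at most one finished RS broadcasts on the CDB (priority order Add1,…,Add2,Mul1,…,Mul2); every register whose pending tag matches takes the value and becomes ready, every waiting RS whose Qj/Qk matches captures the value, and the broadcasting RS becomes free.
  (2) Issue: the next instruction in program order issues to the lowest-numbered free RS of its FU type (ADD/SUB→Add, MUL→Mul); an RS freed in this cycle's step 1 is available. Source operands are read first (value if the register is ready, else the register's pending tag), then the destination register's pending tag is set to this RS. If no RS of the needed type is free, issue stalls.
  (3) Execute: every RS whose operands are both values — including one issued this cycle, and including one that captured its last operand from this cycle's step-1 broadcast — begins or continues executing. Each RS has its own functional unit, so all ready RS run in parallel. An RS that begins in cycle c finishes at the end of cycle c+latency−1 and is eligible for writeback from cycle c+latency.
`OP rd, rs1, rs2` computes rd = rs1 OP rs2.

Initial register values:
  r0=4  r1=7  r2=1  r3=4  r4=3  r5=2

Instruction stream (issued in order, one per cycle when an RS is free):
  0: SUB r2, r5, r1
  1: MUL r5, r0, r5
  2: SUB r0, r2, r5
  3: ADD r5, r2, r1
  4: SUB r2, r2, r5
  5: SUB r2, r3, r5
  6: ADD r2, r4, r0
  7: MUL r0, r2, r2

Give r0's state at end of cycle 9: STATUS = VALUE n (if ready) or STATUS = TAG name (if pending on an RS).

c1: issue SUB r2<-Add1 | r0:4,r1:7,r2:Add1,r3:4,r4:3,r5:2
c2: issue MUL r5<-Mul1 | r0:4,r1:7,r2:Add1,r3:4,r4:3,r5:Mul1
c3: CDB Add1=-5; issue SUB r0<-Add1 | r0:Add1,r1:7,r2:-5,r3:4,r4:3,r5:Mul1
c4: issue ADD r5<-Add2 | r0:Add1,r1:7,r2:-5,r3:4,r4:3,r5:Add2
c5: stall | r0:Add1,r1:7,r2:-5,r3:4,r4:3,r5:Add2
c6: CDB Add2=2; issue SUB r2<-Add2 | r0:Add1,r1:7,r2:Add2,r3:4,r4:3,r5:2
c7: CDB Mul1=8; stall | r0:Add1,r1:7,r2:Add2,r3:4,r4:3,r5:2
c8: CDB Add2=-7; issue SUB r2<-Add2 | r0:Add1,r1:7,r2:Add2,r3:4,r4:3,r5:2
c9: CDB Add1=-13; issue ADD r2<-Add1 | r0:-13,r1:7,r2:Add1,r3:4,r4:3,r5:2

STATUS = VALUE -13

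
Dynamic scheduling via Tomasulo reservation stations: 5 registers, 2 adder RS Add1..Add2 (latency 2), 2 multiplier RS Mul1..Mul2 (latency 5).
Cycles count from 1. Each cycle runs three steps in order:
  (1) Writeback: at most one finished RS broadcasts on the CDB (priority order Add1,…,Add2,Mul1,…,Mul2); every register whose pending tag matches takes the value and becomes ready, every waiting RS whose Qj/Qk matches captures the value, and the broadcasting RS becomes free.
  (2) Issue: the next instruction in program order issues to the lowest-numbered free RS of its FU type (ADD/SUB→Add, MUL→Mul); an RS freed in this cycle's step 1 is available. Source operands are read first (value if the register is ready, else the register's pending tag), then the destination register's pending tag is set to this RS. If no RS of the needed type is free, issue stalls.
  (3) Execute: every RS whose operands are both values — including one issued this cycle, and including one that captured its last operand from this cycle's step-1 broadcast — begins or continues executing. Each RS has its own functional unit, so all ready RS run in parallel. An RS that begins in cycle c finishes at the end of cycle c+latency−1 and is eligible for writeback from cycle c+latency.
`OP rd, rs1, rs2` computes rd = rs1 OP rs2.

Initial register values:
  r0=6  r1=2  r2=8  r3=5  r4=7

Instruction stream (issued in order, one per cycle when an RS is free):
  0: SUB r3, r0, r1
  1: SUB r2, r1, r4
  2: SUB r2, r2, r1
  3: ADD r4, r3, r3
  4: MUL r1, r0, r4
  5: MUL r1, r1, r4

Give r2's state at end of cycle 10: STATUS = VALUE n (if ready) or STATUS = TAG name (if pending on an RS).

STATUS = VALUE -7

cycle 1: issue SUB r3<-Add1 // r0:6,r1:2,r2:8,r3:Add1,r4:7
cycle 2: issue SUB r2<-Add2 // r0:6,r1:2,r2:Add2,r3:Add1,r4:7
cycle 3: CDB Add1=4; issue SUB r2<-Add1 // r0:6,r1:2,r2:Add1,r3:4,r4:7
cycle 4: CDB Add2=-5; issue ADD r4<-Add2 // r0:6,r1:2,r2:Add1,r3:4,r4:Add2
cycle 5: issue MUL r1<-Mul1 // r0:6,r1:Mul1,r2:Add1,r3:4,r4:Add2
cycle 6: CDB Add1=-7; issue MUL r1<-Mul2 // r0:6,r1:Mul2,r2:-7,r3:4,r4:Add2
cycle 7: CDB Add2=8 // r0:6,r1:Mul2,r2:-7,r3:4,r4:8
cycle 8: - // r0:6,r1:Mul2,r2:-7,r3:4,r4:8
cycle 9: - // r0:6,r1:Mul2,r2:-7,r3:4,r4:8
cycle 10: - // r0:6,r1:Mul2,r2:-7,r3:4,r4:8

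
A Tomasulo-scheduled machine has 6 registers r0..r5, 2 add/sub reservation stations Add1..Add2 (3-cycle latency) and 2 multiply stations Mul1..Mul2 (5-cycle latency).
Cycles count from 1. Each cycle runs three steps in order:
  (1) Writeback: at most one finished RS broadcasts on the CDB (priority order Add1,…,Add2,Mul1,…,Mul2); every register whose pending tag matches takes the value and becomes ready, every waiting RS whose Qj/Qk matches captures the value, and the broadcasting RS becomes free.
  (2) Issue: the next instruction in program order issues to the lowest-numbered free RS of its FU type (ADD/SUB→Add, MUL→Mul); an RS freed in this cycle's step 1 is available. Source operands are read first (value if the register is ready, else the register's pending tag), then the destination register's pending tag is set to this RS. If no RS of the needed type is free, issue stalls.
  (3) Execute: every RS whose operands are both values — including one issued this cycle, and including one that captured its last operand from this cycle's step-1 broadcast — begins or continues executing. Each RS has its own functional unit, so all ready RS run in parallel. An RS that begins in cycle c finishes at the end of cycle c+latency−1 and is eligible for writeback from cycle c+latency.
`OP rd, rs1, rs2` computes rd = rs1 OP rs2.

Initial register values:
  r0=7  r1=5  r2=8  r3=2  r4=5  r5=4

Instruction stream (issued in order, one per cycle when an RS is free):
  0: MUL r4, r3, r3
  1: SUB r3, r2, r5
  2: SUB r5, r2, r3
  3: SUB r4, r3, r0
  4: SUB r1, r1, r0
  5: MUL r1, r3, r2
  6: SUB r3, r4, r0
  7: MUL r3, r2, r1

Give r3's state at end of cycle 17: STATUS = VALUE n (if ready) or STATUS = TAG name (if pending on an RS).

STATUS = TAG Mul2

c1: issue MUL r4<-Mul1 | r0:7,r1:5,r2:8,r3:2,r4:Mul1,r5:4
c2: issue SUB r3<-Add1 | r0:7,r1:5,r2:8,r3:Add1,r4:Mul1,r5:4
c3: issue SUB r5<-Add2 | r0:7,r1:5,r2:8,r3:Add1,r4:Mul1,r5:Add2
c4: stall | r0:7,r1:5,r2:8,r3:Add1,r4:Mul1,r5:Add2
c5: CDB Add1=4; issue SUB r4<-Add1 | r0:7,r1:5,r2:8,r3:4,r4:Add1,r5:Add2
c6: CDB Mul1=4; stall | r0:7,r1:5,r2:8,r3:4,r4:Add1,r5:Add2
c7: stall | r0:7,r1:5,r2:8,r3:4,r4:Add1,r5:Add2
c8: CDB Add1=-3; issue SUB r1<-Add1 | r0:7,r1:Add1,r2:8,r3:4,r4:-3,r5:Add2
c9: CDB Add2=4; issue MUL r1<-Mul1 | r0:7,r1:Mul1,r2:8,r3:4,r4:-3,r5:4
c10: issue SUB r3<-Add2 | r0:7,r1:Mul1,r2:8,r3:Add2,r4:-3,r5:4
c11: CDB Add1=-2; issue MUL r3<-Mul2 | r0:7,r1:Mul1,r2:8,r3:Mul2,r4:-3,r5:4
c12: - | r0:7,r1:Mul1,r2:8,r3:Mul2,r4:-3,r5:4
c13: CDB Add2=-10 | r0:7,r1:Mul1,r2:8,r3:Mul2,r4:-3,r5:4
c14: CDB Mul1=32 | r0:7,r1:32,r2:8,r3:Mul2,r4:-3,r5:4
c15: - | r0:7,r1:32,r2:8,r3:Mul2,r4:-3,r5:4
c16: - | r0:7,r1:32,r2:8,r3:Mul2,r4:-3,r5:4
c17: - | r0:7,r1:32,r2:8,r3:Mul2,r4:-3,r5:4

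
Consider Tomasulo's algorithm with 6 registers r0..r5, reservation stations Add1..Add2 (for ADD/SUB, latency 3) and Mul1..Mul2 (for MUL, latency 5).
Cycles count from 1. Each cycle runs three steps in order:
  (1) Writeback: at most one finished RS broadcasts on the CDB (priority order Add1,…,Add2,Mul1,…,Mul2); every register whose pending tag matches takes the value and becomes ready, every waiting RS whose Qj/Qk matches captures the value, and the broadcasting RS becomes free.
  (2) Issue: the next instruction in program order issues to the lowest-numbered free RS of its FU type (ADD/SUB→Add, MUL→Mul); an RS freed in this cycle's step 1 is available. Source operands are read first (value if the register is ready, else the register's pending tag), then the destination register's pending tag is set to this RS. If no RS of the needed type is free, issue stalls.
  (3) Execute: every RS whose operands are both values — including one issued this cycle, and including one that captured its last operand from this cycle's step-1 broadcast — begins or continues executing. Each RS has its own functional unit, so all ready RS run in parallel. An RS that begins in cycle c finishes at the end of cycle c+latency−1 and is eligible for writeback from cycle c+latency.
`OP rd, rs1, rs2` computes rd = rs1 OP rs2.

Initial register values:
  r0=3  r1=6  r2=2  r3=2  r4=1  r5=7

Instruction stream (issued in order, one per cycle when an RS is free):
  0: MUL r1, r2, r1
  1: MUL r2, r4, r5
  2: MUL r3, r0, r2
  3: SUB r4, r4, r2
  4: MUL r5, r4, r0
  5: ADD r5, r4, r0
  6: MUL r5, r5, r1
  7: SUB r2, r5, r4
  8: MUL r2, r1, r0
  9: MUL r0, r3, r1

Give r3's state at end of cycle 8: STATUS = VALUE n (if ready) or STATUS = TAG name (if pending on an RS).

cycle 1: issue MUL r1<-Mul1 // r0:3,r1:Mul1,r2:2,r3:2,r4:1,r5:7
cycle 2: issue MUL r2<-Mul2 // r0:3,r1:Mul1,r2:Mul2,r3:2,r4:1,r5:7
cycle 3: stall // r0:3,r1:Mul1,r2:Mul2,r3:2,r4:1,r5:7
cycle 4: stall // r0:3,r1:Mul1,r2:Mul2,r3:2,r4:1,r5:7
cycle 5: stall // r0:3,r1:Mul1,r2:Mul2,r3:2,r4:1,r5:7
cycle 6: CDB Mul1=12; issue MUL r3<-Mul1 // r0:3,r1:12,r2:Mul2,r3:Mul1,r4:1,r5:7
cycle 7: CDB Mul2=7; issue SUB r4<-Add1 // r0:3,r1:12,r2:7,r3:Mul1,r4:Add1,r5:7
cycle 8: issue MUL r5<-Mul2 // r0:3,r1:12,r2:7,r3:Mul1,r4:Add1,r5:Mul2

STATUS = TAG Mul1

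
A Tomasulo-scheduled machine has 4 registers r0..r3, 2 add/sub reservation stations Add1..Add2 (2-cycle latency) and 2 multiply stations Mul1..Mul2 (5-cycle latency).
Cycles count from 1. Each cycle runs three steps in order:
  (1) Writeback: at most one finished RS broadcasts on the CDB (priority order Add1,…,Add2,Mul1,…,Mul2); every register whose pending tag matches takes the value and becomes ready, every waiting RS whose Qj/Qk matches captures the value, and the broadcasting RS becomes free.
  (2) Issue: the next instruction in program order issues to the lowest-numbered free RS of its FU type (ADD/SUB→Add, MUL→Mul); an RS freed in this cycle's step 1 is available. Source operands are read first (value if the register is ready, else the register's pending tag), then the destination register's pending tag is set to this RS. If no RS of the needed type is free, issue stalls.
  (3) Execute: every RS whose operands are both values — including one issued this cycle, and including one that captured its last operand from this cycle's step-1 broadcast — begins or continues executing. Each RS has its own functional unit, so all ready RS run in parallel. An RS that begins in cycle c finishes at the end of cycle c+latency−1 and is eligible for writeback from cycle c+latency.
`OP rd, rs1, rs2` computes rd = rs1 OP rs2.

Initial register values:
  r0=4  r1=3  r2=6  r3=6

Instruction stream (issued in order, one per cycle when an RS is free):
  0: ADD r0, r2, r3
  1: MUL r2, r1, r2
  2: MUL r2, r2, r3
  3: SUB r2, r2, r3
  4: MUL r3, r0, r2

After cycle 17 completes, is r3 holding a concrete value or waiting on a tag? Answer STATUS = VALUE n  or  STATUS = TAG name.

  c1: issue ADD r0<-Add1  regs: r0:Add1,r1:3,r2:6,r3:6
  c2: issue MUL r2<-Mul1  regs: r0:Add1,r1:3,r2:Mul1,r3:6
  c3: CDB Add1=12; issue MUL r2<-Mul2  regs: r0:12,r1:3,r2:Mul2,r3:6
  c4: issue SUB r2<-Add1  regs: r0:12,r1:3,r2:Add1,r3:6
  c5: stall  regs: r0:12,r1:3,r2:Add1,r3:6
  c6: stall  regs: r0:12,r1:3,r2:Add1,r3:6
  c7: CDB Mul1=18; issue MUL r3<-Mul1  regs: r0:12,r1:3,r2:Add1,r3:Mul1
  c8: -  regs: r0:12,r1:3,r2:Add1,r3:Mul1
  c9: -  regs: r0:12,r1:3,r2:Add1,r3:Mul1
  c10: -  regs: r0:12,r1:3,r2:Add1,r3:Mul1
  c11: -  regs: r0:12,r1:3,r2:Add1,r3:Mul1
  c12: CDB Mul2=108  regs: r0:12,r1:3,r2:Add1,r3:Mul1
  c13: -  regs: r0:12,r1:3,r2:Add1,r3:Mul1
  c14: CDB Add1=102  regs: r0:12,r1:3,r2:102,r3:Mul1
  c15: -  regs: r0:12,r1:3,r2:102,r3:Mul1
  c16: -  regs: r0:12,r1:3,r2:102,r3:Mul1
  c17: -  regs: r0:12,r1:3,r2:102,r3:Mul1

STATUS = TAG Mul1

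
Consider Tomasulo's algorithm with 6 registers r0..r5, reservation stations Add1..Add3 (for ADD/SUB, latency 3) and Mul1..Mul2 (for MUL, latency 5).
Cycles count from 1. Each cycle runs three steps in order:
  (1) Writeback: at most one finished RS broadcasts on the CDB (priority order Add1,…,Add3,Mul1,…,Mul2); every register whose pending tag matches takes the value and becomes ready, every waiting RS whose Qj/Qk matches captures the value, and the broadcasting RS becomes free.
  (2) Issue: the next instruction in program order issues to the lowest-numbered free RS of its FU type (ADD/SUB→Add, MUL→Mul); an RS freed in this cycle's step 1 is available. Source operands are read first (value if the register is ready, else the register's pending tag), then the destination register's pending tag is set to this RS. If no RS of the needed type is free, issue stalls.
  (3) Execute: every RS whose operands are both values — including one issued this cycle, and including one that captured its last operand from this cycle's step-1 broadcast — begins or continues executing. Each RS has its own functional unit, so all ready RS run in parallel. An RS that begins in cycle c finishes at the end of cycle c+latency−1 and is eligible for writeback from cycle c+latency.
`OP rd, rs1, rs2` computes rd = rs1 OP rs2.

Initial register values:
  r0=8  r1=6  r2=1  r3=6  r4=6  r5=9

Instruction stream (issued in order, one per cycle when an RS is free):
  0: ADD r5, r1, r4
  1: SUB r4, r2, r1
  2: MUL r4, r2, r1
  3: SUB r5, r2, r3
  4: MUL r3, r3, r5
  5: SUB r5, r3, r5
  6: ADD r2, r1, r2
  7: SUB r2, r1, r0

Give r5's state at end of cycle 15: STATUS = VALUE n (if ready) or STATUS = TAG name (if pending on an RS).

c1: issue ADD r5<-Add1 | r0:8,r1:6,r2:1,r3:6,r4:6,r5:Add1
c2: issue SUB r4<-Add2 | r0:8,r1:6,r2:1,r3:6,r4:Add2,r5:Add1
c3: issue MUL r4<-Mul1 | r0:8,r1:6,r2:1,r3:6,r4:Mul1,r5:Add1
c4: CDB Add1=12; issue SUB r5<-Add1 | r0:8,r1:6,r2:1,r3:6,r4:Mul1,r5:Add1
c5: CDB Add2=-5; issue MUL r3<-Mul2 | r0:8,r1:6,r2:1,r3:Mul2,r4:Mul1,r5:Add1
c6: issue SUB r5<-Add2 | r0:8,r1:6,r2:1,r3:Mul2,r4:Mul1,r5:Add2
c7: CDB Add1=-5; issue ADD r2<-Add1 | r0:8,r1:6,r2:Add1,r3:Mul2,r4:Mul1,r5:Add2
c8: CDB Mul1=6; issue SUB r2<-Add3 | r0:8,r1:6,r2:Add3,r3:Mul2,r4:6,r5:Add2
c9: - | r0:8,r1:6,r2:Add3,r3:Mul2,r4:6,r5:Add2
c10: CDB Add1=7 | r0:8,r1:6,r2:Add3,r3:Mul2,r4:6,r5:Add2
c11: CDB Add3=-2 | r0:8,r1:6,r2:-2,r3:Mul2,r4:6,r5:Add2
c12: CDB Mul2=-30 | r0:8,r1:6,r2:-2,r3:-30,r4:6,r5:Add2
c13: - | r0:8,r1:6,r2:-2,r3:-30,r4:6,r5:Add2
c14: - | r0:8,r1:6,r2:-2,r3:-30,r4:6,r5:Add2
c15: CDB Add2=-25 | r0:8,r1:6,r2:-2,r3:-30,r4:6,r5:-25

STATUS = VALUE -25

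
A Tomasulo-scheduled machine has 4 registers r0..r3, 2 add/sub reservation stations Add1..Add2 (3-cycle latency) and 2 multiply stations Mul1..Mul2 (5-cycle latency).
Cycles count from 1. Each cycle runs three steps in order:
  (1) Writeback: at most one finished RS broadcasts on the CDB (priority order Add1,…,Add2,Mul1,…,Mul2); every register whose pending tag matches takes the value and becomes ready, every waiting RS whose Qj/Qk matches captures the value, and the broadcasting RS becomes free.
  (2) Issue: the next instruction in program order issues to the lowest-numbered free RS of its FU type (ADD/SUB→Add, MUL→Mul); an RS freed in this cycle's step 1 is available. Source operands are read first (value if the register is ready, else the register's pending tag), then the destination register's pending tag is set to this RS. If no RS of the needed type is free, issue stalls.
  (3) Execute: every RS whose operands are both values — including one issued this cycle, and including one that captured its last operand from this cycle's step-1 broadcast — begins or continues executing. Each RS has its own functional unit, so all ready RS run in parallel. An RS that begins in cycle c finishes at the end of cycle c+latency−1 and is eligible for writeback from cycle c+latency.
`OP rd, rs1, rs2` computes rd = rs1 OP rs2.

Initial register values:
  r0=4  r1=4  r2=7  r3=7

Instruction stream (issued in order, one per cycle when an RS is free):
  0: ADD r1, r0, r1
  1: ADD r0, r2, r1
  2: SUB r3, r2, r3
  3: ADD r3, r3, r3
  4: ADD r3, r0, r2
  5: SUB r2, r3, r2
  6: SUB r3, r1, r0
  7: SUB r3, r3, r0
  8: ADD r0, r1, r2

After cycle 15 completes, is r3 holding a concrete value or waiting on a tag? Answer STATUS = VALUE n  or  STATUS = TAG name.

cycle 1: issue ADD r1<-Add1 // r0:4,r1:Add1,r2:7,r3:7
cycle 2: issue ADD r0<-Add2 // r0:Add2,r1:Add1,r2:7,r3:7
cycle 3: stall // r0:Add2,r1:Add1,r2:7,r3:7
cycle 4: CDB Add1=8; issue SUB r3<-Add1 // r0:Add2,r1:8,r2:7,r3:Add1
cycle 5: stall // r0:Add2,r1:8,r2:7,r3:Add1
cycle 6: stall // r0:Add2,r1:8,r2:7,r3:Add1
cycle 7: CDB Add1=0; issue ADD r3<-Add1 // r0:Add2,r1:8,r2:7,r3:Add1
cycle 8: CDB Add2=15; issue ADD r3<-Add2 // r0:15,r1:8,r2:7,r3:Add2
cycle 9: stall // r0:15,r1:8,r2:7,r3:Add2
cycle 10: CDB Add1=0; issue SUB r2<-Add1 // r0:15,r1:8,r2:Add1,r3:Add2
cycle 11: CDB Add2=22; issue SUB r3<-Add2 // r0:15,r1:8,r2:Add1,r3:Add2
cycle 12: stall // r0:15,r1:8,r2:Add1,r3:Add2
cycle 13: stall // r0:15,r1:8,r2:Add1,r3:Add2
cycle 14: CDB Add1=15; issue SUB r3<-Add1 // r0:15,r1:8,r2:15,r3:Add1
cycle 15: CDB Add2=-7; issue ADD r0<-Add2 // r0:Add2,r1:8,r2:15,r3:Add1

STATUS = TAG Add1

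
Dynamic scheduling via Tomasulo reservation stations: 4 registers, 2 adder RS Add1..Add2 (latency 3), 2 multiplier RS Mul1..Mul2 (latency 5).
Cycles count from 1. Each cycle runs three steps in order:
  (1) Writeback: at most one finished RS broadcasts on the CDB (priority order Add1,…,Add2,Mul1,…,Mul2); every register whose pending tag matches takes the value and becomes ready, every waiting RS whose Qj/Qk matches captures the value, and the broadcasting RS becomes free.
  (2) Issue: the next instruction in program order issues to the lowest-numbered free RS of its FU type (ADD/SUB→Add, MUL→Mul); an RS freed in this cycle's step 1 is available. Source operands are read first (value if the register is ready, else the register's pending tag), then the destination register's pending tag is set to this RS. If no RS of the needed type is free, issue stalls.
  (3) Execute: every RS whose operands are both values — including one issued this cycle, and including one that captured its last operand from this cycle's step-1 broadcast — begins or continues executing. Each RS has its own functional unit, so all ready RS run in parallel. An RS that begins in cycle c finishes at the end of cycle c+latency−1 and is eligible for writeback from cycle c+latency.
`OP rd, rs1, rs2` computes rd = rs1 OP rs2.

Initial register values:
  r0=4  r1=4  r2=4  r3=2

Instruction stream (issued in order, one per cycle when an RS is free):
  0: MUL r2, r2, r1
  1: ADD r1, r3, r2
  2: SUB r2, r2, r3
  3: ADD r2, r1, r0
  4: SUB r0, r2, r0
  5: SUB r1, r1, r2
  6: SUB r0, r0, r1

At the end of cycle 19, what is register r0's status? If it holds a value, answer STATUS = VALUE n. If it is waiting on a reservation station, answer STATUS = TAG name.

  c1: issue MUL r2<-Mul1  regs: r0:4,r1:4,r2:Mul1,r3:2
  c2: issue ADD r1<-Add1  regs: r0:4,r1:Add1,r2:Mul1,r3:2
  c3: issue SUB r2<-Add2  regs: r0:4,r1:Add1,r2:Add2,r3:2
  c4: stall  regs: r0:4,r1:Add1,r2:Add2,r3:2
  c5: stall  regs: r0:4,r1:Add1,r2:Add2,r3:2
  c6: CDB Mul1=16; stall  regs: r0:4,r1:Add1,r2:Add2,r3:2
  c7: stall  regs: r0:4,r1:Add1,r2:Add2,r3:2
  c8: stall  regs: r0:4,r1:Add1,r2:Add2,r3:2
  c9: CDB Add1=18; issue ADD r2<-Add1  regs: r0:4,r1:18,r2:Add1,r3:2
  c10: CDB Add2=14; issue SUB r0<-Add2  regs: r0:Add2,r1:18,r2:Add1,r3:2
  c11: stall  regs: r0:Add2,r1:18,r2:Add1,r3:2
  c12: CDB Add1=22; issue SUB r1<-Add1  regs: r0:Add2,r1:Add1,r2:22,r3:2
  c13: stall  regs: r0:Add2,r1:Add1,r2:22,r3:2
  c14: stall  regs: r0:Add2,r1:Add1,r2:22,r3:2
  c15: CDB Add1=-4; issue SUB r0<-Add1  regs: r0:Add1,r1:-4,r2:22,r3:2
  c16: CDB Add2=18  regs: r0:Add1,r1:-4,r2:22,r3:2
  c17: -  regs: r0:Add1,r1:-4,r2:22,r3:2
  c18: -  regs: r0:Add1,r1:-4,r2:22,r3:2
  c19: CDB Add1=22  regs: r0:22,r1:-4,r2:22,r3:2

STATUS = VALUE 22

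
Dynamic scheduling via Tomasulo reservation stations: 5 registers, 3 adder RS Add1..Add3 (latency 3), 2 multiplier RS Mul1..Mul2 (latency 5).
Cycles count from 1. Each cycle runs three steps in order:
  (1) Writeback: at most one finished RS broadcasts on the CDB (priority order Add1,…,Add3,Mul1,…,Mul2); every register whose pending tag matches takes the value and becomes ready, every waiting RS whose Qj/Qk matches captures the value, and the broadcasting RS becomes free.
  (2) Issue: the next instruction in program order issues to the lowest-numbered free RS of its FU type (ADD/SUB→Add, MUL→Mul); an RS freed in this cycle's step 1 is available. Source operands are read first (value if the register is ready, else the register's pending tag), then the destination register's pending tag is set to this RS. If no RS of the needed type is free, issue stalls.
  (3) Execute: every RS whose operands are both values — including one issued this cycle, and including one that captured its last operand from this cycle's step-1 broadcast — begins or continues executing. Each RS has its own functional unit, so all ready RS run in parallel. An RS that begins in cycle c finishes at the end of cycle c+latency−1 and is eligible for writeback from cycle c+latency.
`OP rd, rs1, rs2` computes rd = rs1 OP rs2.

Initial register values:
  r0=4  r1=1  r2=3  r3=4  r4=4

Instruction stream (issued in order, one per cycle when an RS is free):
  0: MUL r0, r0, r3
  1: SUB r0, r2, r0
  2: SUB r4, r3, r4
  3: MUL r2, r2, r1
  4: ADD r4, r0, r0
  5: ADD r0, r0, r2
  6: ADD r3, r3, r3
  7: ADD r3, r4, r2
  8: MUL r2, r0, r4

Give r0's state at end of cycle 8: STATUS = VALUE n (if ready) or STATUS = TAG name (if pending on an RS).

  c1: issue MUL r0<-Mul1  regs: r0:Mul1,r1:1,r2:3,r3:4,r4:4
  c2: issue SUB r0<-Add1  regs: r0:Add1,r1:1,r2:3,r3:4,r4:4
  c3: issue SUB r4<-Add2  regs: r0:Add1,r1:1,r2:3,r3:4,r4:Add2
  c4: issue MUL r2<-Mul2  regs: r0:Add1,r1:1,r2:Mul2,r3:4,r4:Add2
  c5: issue ADD r4<-Add3  regs: r0:Add1,r1:1,r2:Mul2,r3:4,r4:Add3
  c6: CDB Add2=0; issue ADD r0<-Add2  regs: r0:Add2,r1:1,r2:Mul2,r3:4,r4:Add3
  c7: CDB Mul1=16; stall  regs: r0:Add2,r1:1,r2:Mul2,r3:4,r4:Add3
  c8: stall  regs: r0:Add2,r1:1,r2:Mul2,r3:4,r4:Add3

STATUS = TAG Add2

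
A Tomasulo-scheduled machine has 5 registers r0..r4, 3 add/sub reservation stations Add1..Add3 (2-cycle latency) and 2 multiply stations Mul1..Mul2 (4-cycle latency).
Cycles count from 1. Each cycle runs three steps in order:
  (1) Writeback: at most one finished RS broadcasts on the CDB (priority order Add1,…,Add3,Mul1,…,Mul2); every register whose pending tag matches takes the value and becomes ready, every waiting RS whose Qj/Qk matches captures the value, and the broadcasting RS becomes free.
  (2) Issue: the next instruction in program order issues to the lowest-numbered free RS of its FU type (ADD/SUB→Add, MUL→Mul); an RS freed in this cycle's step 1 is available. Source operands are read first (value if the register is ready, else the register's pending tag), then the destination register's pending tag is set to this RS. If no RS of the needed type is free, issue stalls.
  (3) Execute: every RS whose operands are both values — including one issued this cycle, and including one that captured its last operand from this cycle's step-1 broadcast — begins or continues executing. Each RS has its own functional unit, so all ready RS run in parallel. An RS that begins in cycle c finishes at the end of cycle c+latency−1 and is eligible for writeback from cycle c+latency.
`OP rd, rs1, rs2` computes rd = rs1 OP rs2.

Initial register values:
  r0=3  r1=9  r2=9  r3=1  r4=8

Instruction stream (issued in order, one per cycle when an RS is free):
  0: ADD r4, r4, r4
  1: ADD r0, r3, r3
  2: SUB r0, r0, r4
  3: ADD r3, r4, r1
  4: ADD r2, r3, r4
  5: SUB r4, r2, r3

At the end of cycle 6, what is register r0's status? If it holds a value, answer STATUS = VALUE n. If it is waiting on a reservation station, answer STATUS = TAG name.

  c1: issue ADD r4<-Add1  regs: r0:3,r1:9,r2:9,r3:1,r4:Add1
  c2: issue ADD r0<-Add2  regs: r0:Add2,r1:9,r2:9,r3:1,r4:Add1
  c3: CDB Add1=16; issue SUB r0<-Add1  regs: r0:Add1,r1:9,r2:9,r3:1,r4:16
  c4: CDB Add2=2; issue ADD r3<-Add2  regs: r0:Add1,r1:9,r2:9,r3:Add2,r4:16
  c5: issue ADD r2<-Add3  regs: r0:Add1,r1:9,r2:Add3,r3:Add2,r4:16
  c6: CDB Add1=-14; issue SUB r4<-Add1  regs: r0:-14,r1:9,r2:Add3,r3:Add2,r4:Add1

STATUS = VALUE -14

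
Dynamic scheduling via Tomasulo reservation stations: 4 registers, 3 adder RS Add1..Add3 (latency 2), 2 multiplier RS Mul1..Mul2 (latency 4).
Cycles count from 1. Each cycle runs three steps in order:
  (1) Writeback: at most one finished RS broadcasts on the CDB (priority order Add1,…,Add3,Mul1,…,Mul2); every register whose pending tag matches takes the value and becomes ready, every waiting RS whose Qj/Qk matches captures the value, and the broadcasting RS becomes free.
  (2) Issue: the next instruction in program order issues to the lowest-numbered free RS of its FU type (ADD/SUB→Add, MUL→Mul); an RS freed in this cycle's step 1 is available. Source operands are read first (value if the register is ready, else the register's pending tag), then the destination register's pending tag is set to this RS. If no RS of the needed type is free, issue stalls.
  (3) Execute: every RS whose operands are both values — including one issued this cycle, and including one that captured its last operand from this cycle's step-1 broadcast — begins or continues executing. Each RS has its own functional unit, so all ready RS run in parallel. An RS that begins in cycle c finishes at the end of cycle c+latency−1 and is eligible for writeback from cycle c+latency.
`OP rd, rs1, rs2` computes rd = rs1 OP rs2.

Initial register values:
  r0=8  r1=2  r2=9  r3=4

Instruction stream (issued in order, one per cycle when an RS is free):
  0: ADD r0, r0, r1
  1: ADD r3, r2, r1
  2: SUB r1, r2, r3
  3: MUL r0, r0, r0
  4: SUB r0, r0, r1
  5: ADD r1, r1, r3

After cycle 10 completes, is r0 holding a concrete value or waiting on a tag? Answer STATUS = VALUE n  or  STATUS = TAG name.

  c1: issue ADD r0<-Add1  regs: r0:Add1,r1:2,r2:9,r3:4
  c2: issue ADD r3<-Add2  regs: r0:Add1,r1:2,r2:9,r3:Add2
  c3: CDB Add1=10; issue SUB r1<-Add1  regs: r0:10,r1:Add1,r2:9,r3:Add2
  c4: CDB Add2=11; issue MUL r0<-Mul1  regs: r0:Mul1,r1:Add1,r2:9,r3:11
  c5: issue SUB r0<-Add2  regs: r0:Add2,r1:Add1,r2:9,r3:11
  c6: CDB Add1=-2; issue ADD r1<-Add1  regs: r0:Add2,r1:Add1,r2:9,r3:11
  c7: -  regs: r0:Add2,r1:Add1,r2:9,r3:11
  c8: CDB Add1=9  regs: r0:Add2,r1:9,r2:9,r3:11
  c9: CDB Mul1=100  regs: r0:Add2,r1:9,r2:9,r3:11
  c10: -  regs: r0:Add2,r1:9,r2:9,r3:11

STATUS = TAG Add2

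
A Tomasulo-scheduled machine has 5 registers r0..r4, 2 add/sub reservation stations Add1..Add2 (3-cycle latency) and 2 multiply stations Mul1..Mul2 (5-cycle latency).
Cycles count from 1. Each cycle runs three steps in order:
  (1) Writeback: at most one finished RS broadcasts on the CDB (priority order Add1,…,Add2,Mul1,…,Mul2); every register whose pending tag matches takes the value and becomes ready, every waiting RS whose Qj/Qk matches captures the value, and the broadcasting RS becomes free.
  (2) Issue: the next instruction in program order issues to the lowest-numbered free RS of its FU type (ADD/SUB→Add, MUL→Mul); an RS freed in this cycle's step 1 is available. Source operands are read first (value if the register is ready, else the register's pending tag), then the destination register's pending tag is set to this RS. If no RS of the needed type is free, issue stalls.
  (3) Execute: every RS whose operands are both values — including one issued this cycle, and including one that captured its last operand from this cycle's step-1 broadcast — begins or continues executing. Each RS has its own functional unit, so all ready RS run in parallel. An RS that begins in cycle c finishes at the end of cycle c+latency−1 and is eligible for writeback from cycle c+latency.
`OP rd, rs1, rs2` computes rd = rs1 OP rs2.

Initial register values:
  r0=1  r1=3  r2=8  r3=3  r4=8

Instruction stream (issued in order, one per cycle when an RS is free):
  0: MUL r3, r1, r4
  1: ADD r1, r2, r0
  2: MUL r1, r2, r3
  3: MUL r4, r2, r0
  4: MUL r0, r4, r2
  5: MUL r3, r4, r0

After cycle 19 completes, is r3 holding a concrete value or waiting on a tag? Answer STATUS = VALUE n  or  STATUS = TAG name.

cycle 1: issue MUL r3<-Mul1 // r0:1,r1:3,r2:8,r3:Mul1,r4:8
cycle 2: issue ADD r1<-Add1 // r0:1,r1:Add1,r2:8,r3:Mul1,r4:8
cycle 3: issue MUL r1<-Mul2 // r0:1,r1:Mul2,r2:8,r3:Mul1,r4:8
cycle 4: stall // r0:1,r1:Mul2,r2:8,r3:Mul1,r4:8
cycle 5: CDB Add1=9; stall // r0:1,r1:Mul2,r2:8,r3:Mul1,r4:8
cycle 6: CDB Mul1=24; issue MUL r4<-Mul1 // r0:1,r1:Mul2,r2:8,r3:24,r4:Mul1
cycle 7: stall // r0:1,r1:Mul2,r2:8,r3:24,r4:Mul1
cycle 8: stall // r0:1,r1:Mul2,r2:8,r3:24,r4:Mul1
cycle 9: stall // r0:1,r1:Mul2,r2:8,r3:24,r4:Mul1
cycle 10: stall // r0:1,r1:Mul2,r2:8,r3:24,r4:Mul1
cycle 11: CDB Mul1=8; issue MUL r0<-Mul1 // r0:Mul1,r1:Mul2,r2:8,r3:24,r4:8
cycle 12: CDB Mul2=192; issue MUL r3<-Mul2 // r0:Mul1,r1:192,r2:8,r3:Mul2,r4:8
cycle 13: - // r0:Mul1,r1:192,r2:8,r3:Mul2,r4:8
cycle 14: - // r0:Mul1,r1:192,r2:8,r3:Mul2,r4:8
cycle 15: - // r0:Mul1,r1:192,r2:8,r3:Mul2,r4:8
cycle 16: CDB Mul1=64 // r0:64,r1:192,r2:8,r3:Mul2,r4:8
cycle 17: - // r0:64,r1:192,r2:8,r3:Mul2,r4:8
cycle 18: - // r0:64,r1:192,r2:8,r3:Mul2,r4:8
cycle 19: - // r0:64,r1:192,r2:8,r3:Mul2,r4:8

STATUS = TAG Mul2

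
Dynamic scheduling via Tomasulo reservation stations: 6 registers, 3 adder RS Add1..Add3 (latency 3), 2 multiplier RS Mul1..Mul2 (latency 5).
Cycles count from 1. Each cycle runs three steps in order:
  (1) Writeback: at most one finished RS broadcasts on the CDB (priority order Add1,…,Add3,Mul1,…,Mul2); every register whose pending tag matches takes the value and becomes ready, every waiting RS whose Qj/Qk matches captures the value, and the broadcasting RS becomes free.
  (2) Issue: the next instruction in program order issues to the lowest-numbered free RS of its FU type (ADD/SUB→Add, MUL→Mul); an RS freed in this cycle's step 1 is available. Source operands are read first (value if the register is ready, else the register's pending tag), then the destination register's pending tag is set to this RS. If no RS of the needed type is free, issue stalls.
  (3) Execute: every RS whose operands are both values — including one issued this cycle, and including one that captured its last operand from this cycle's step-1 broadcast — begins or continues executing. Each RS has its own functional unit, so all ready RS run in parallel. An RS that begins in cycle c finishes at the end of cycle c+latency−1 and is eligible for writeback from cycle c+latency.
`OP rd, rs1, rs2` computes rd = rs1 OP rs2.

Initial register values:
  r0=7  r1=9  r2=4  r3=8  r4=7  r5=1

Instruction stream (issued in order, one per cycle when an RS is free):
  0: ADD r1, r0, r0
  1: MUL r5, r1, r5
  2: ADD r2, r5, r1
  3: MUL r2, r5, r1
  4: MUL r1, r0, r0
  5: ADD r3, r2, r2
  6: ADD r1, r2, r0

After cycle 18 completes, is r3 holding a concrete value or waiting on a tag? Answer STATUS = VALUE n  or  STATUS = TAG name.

  c1: issue ADD r1<-Add1  regs: r0:7,r1:Add1,r2:4,r3:8,r4:7,r5:1
  c2: issue MUL r5<-Mul1  regs: r0:7,r1:Add1,r2:4,r3:8,r4:7,r5:Mul1
  c3: issue ADD r2<-Add2  regs: r0:7,r1:Add1,r2:Add2,r3:8,r4:7,r5:Mul1
  c4: CDB Add1=14; issue MUL r2<-Mul2  regs: r0:7,r1:14,r2:Mul2,r3:8,r4:7,r5:Mul1
  c5: stall  regs: r0:7,r1:14,r2:Mul2,r3:8,r4:7,r5:Mul1
  c6: stall  regs: r0:7,r1:14,r2:Mul2,r3:8,r4:7,r5:Mul1
  c7: stall  regs: r0:7,r1:14,r2:Mul2,r3:8,r4:7,r5:Mul1
  c8: stall  regs: r0:7,r1:14,r2:Mul2,r3:8,r4:7,r5:Mul1
  c9: CDB Mul1=14; issue MUL r1<-Mul1  regs: r0:7,r1:Mul1,r2:Mul2,r3:8,r4:7,r5:14
  c10: issue ADD r3<-Add1  regs: r0:7,r1:Mul1,r2:Mul2,r3:Add1,r4:7,r5:14
  c11: issue ADD r1<-Add3  regs: r0:7,r1:Add3,r2:Mul2,r3:Add1,r4:7,r5:14
  c12: CDB Add2=28  regs: r0:7,r1:Add3,r2:Mul2,r3:Add1,r4:7,r5:14
  c13: -  regs: r0:7,r1:Add3,r2:Mul2,r3:Add1,r4:7,r5:14
  c14: CDB Mul1=49  regs: r0:7,r1:Add3,r2:Mul2,r3:Add1,r4:7,r5:14
  c15: CDB Mul2=196  regs: r0:7,r1:Add3,r2:196,r3:Add1,r4:7,r5:14
  c16: -  regs: r0:7,r1:Add3,r2:196,r3:Add1,r4:7,r5:14
  c17: -  regs: r0:7,r1:Add3,r2:196,r3:Add1,r4:7,r5:14
  c18: CDB Add1=392  regs: r0:7,r1:Add3,r2:196,r3:392,r4:7,r5:14

STATUS = VALUE 392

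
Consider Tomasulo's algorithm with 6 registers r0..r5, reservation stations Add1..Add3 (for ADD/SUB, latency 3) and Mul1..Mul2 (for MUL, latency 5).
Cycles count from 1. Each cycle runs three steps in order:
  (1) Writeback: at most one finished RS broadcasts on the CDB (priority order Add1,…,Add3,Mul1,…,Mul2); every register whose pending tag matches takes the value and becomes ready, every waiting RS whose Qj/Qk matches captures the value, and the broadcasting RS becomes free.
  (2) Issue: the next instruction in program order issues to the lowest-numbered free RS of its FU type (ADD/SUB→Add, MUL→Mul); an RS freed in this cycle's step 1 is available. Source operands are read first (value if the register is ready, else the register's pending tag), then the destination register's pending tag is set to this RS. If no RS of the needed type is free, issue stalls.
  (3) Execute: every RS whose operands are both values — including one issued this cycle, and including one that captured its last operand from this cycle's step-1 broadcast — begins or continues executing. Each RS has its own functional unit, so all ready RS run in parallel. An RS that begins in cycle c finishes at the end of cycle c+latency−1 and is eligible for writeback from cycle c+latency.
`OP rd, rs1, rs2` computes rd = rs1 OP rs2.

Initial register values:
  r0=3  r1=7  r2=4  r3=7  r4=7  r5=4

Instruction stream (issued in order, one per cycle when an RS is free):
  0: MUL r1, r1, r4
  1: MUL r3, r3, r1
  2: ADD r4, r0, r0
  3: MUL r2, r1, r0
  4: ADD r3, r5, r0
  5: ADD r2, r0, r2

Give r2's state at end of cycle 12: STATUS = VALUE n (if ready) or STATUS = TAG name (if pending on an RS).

STATUS = TAG Add2

cycle 1: issue MUL r1<-Mul1 // r0:3,r1:Mul1,r2:4,r3:7,r4:7,r5:4
cycle 2: issue MUL r3<-Mul2 // r0:3,r1:Mul1,r2:4,r3:Mul2,r4:7,r5:4
cycle 3: issue ADD r4<-Add1 // r0:3,r1:Mul1,r2:4,r3:Mul2,r4:Add1,r5:4
cycle 4: stall // r0:3,r1:Mul1,r2:4,r3:Mul2,r4:Add1,r5:4
cycle 5: stall // r0:3,r1:Mul1,r2:4,r3:Mul2,r4:Add1,r5:4
cycle 6: CDB Add1=6; stall // r0:3,r1:Mul1,r2:4,r3:Mul2,r4:6,r5:4
cycle 7: CDB Mul1=49; issue MUL r2<-Mul1 // r0:3,r1:49,r2:Mul1,r3:Mul2,r4:6,r5:4
cycle 8: issue ADD r3<-Add1 // r0:3,r1:49,r2:Mul1,r3:Add1,r4:6,r5:4
cycle 9: issue ADD r2<-Add2 // r0:3,r1:49,r2:Add2,r3:Add1,r4:6,r5:4
cycle 10: - // r0:3,r1:49,r2:Add2,r3:Add1,r4:6,r5:4
cycle 11: CDB Add1=7 // r0:3,r1:49,r2:Add2,r3:7,r4:6,r5:4
cycle 12: CDB Mul1=147 // r0:3,r1:49,r2:Add2,r3:7,r4:6,r5:4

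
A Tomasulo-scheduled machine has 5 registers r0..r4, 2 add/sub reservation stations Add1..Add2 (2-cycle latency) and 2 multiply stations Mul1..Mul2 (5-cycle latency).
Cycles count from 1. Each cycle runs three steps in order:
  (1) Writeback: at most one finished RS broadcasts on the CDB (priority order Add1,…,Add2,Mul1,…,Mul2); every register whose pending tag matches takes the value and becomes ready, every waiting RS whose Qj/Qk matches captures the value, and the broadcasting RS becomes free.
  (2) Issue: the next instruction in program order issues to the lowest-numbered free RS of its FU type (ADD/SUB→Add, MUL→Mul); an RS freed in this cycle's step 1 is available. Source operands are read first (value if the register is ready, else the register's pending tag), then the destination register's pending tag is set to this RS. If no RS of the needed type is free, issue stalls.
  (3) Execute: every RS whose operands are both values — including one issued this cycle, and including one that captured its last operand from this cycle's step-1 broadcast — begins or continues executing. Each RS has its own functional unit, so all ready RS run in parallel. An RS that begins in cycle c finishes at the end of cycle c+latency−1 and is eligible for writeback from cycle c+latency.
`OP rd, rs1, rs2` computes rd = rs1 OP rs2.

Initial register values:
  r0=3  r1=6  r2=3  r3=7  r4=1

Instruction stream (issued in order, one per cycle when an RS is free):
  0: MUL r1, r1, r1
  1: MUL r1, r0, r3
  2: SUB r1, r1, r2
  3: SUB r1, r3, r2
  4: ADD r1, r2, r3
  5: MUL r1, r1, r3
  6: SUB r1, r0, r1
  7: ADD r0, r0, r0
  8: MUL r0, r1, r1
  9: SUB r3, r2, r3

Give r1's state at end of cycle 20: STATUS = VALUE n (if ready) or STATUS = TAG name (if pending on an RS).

STATUS = VALUE -67

cycle 1: issue MUL r1<-Mul1 // r0:3,r1:Mul1,r2:3,r3:7,r4:1
cycle 2: issue MUL r1<-Mul2 // r0:3,r1:Mul2,r2:3,r3:7,r4:1
cycle 3: issue SUB r1<-Add1 // r0:3,r1:Add1,r2:3,r3:7,r4:1
cycle 4: issue SUB r1<-Add2 // r0:3,r1:Add2,r2:3,r3:7,r4:1
cycle 5: stall // r0:3,r1:Add2,r2:3,r3:7,r4:1
cycle 6: CDB Add2=4; issue ADD r1<-Add2 // r0:3,r1:Add2,r2:3,r3:7,r4:1
cycle 7: CDB Mul1=36; issue MUL r1<-Mul1 // r0:3,r1:Mul1,r2:3,r3:7,r4:1
cycle 8: CDB Add2=10; issue SUB r1<-Add2 // r0:3,r1:Add2,r2:3,r3:7,r4:1
cycle 9: CDB Mul2=21; stall // r0:3,r1:Add2,r2:3,r3:7,r4:1
cycle 10: stall // r0:3,r1:Add2,r2:3,r3:7,r4:1
cycle 11: CDB Add1=18; issue ADD r0<-Add1 // r0:Add1,r1:Add2,r2:3,r3:7,r4:1
cycle 12: issue MUL r0<-Mul2 // r0:Mul2,r1:Add2,r2:3,r3:7,r4:1
cycle 13: CDB Add1=6; issue SUB r3<-Add1 // r0:Mul2,r1:Add2,r2:3,r3:Add1,r4:1
cycle 14: CDB Mul1=70 // r0:Mul2,r1:Add2,r2:3,r3:Add1,r4:1
cycle 15: CDB Add1=-4 // r0:Mul2,r1:Add2,r2:3,r3:-4,r4:1
cycle 16: CDB Add2=-67 // r0:Mul2,r1:-67,r2:3,r3:-4,r4:1
cycle 17: - // r0:Mul2,r1:-67,r2:3,r3:-4,r4:1
cycle 18: - // r0:Mul2,r1:-67,r2:3,r3:-4,r4:1
cycle 19: - // r0:Mul2,r1:-67,r2:3,r3:-4,r4:1
cycle 20: - // r0:Mul2,r1:-67,r2:3,r3:-4,r4:1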